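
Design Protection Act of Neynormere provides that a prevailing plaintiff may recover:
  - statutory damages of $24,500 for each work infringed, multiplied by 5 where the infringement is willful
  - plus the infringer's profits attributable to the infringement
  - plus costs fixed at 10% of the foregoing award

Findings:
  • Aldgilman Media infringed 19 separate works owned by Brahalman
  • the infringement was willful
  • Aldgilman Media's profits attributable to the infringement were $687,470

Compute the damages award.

Statutory damages: 19 × $24,500 = $465,500
Multiplied by 5: 5 × $465,500 = $2,327,500
Combined award: $2,327,500 + $687,470 = $3,014,970
Costs: 10% of $3,014,970 = $301,497
Award plus costs: $3,014,970 + $301,497 = $3,316,467

$3,316,467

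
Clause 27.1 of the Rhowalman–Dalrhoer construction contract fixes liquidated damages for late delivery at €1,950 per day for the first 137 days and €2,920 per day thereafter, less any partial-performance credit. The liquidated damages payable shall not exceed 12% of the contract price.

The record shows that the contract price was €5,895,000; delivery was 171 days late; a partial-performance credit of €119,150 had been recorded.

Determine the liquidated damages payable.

First 137 days: 137 × €1,950 = €267,150
Remaining days: (171 − 137) × €2,920 = €99,280
Accrued per-day damages: €267,150 + €99,280 = €366,430
Less partial-performance credit: €366,430 − €119,150 = €247,280
Cap: 12% of €5,895,000 = €707,400
Cap at €707,400: €247,280 is within the cap, no reduction.

€247,280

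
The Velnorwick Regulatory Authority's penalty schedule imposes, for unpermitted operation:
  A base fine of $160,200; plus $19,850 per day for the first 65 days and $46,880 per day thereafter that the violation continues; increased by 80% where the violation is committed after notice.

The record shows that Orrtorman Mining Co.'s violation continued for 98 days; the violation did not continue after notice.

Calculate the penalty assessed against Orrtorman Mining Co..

$2,997,490

First 65 days: 65 × $19,850 = $1,290,250
Remaining days: (98 − 65) × $46,880 = $1,547,040
Per-day component: $1,290,250 + $1,547,040 = $2,837,290
Base plus per-day: $160,200 + $2,837,290 = $2,997,490
The violation did not continue after notice: no 80% increase.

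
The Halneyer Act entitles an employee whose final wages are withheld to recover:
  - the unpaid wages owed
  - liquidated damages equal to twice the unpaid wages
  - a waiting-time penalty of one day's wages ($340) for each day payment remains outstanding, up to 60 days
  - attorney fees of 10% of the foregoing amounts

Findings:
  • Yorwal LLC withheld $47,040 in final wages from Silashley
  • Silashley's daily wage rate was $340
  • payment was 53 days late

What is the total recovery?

$175,054

Doubled: 2 × $47,040 = $94,080
Penalty days: min(53, 60) = 53
Waiting-time penalty: 53 × $340 = $18,020
Subtotal: $47,040 + $94,080 + $18,020 = $159,140
Attorney fees: 10% of $159,140 = $15,914
Total award: $159,140 + $15,914 = $175,054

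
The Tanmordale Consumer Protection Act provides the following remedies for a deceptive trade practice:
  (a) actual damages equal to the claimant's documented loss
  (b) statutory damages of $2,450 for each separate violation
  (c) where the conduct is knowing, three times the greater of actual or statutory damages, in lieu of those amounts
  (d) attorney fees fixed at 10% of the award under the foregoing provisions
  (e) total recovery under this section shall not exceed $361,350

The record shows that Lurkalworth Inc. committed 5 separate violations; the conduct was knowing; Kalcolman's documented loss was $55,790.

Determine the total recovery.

$184,107

Statutory damages: 5 × $2,450 = $12,250
Greater of actual damages ($55,790) or statutory damages ($12,250): $55,790
Trebled: 3 × $55,790 = $167,370
Attorney fees: 10% of $167,370 = $16,737
Total before cap: $167,370 + $16,737 = $184,107
Cap at $361,350: $184,107 is within the cap, no reduction.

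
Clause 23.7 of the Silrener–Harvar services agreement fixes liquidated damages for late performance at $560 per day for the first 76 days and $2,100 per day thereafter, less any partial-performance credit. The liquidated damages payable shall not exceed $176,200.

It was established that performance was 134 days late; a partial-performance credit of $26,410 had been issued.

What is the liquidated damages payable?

First 76 days: 76 × $560 = $42,560
Remaining days: (134 − 76) × $2,100 = $121,800
Accrued per-day damages: $42,560 + $121,800 = $164,360
Less partial-performance credit: $164,360 − $26,410 = $137,950
Cap at $176,200: $137,950 is within the cap, no reduction.

Liquidated damages: $137,950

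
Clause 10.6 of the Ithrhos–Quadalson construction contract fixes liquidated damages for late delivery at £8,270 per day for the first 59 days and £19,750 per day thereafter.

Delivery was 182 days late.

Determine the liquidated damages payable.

£2,917,180

First 59 days: 59 × £8,270 = £487,930
Remaining days: (182 − 59) × £19,750 = £2,429,250
Accrued per-day damages: £487,930 + £2,429,250 = £2,917,180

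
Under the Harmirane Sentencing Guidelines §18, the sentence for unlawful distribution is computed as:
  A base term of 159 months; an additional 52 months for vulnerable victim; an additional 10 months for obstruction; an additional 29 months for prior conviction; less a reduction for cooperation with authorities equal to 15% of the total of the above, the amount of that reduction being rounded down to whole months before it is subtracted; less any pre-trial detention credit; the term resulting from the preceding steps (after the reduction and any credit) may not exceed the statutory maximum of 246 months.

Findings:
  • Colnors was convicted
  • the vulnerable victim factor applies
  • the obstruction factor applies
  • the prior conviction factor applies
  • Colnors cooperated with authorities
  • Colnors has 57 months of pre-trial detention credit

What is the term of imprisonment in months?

Vulnerable victim enhancement: +52 months
Obstruction enhancement: +10 months
Prior conviction enhancement: +29 months
Adjusted term: 159 months + 52 months + 10 months + 29 months = 250 months
Cooperation with authorities reduction: 15% of 250 months = 37 months (rounded down)
After reduction: 250 − 37 = 213 months
Less pre-trial detention credit: 213 months − 57 months = 156 months
Cap at 246 months: 156 months is within the cap, no reduction.

Sentence: 156 months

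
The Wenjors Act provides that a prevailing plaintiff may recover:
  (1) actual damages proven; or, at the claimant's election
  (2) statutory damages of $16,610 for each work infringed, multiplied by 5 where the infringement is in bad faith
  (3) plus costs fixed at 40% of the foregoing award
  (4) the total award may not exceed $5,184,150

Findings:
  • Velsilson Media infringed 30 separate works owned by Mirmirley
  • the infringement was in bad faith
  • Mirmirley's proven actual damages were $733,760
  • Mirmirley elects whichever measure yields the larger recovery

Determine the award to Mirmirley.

$3,488,100

Statutory damages: 30 × $16,610 = $498,300
Multiplied by 5: 5 × $498,300 = $2,491,500
Greater of actual damages ($733,760) or enhanced statutory damages ($2,491,500): $2,491,500
Costs: 40% of $2,491,500 = $996,600
Award plus costs: $2,491,500 + $996,600 = $3,488,100
Cap at $5,184,150: $3,488,100 is within the cap, no reduction.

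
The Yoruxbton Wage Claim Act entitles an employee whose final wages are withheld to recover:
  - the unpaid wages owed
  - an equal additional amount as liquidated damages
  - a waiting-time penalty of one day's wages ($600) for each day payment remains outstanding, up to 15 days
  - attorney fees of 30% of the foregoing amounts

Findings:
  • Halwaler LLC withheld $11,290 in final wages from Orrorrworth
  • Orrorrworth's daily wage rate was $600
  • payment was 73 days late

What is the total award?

Liquidated damages (equal amount): $11,290
Penalty days: min(73, 15) = 15
Waiting-time penalty: 15 × $600 = $9,000
Subtotal: $11,290 + $11,290 + $9,000 = $31,580
Attorney fees: 30% of $31,580 = $9,474
Total award: $31,580 + $9,474 = $41,054

$41,054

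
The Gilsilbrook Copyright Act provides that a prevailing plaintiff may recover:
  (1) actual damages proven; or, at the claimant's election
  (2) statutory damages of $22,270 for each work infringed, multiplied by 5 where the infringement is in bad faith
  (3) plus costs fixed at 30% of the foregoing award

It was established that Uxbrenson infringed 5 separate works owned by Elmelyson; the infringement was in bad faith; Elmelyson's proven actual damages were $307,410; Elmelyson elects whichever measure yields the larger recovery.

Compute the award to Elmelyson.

Statutory damages: 5 × $22,270 = $111,350
Multiplied by 5: 5 × $111,350 = $556,750
Greater of actual damages ($307,410) or enhanced statutory damages ($556,750): $556,750
Costs: 30% of $556,750 = $167,025
Award plus costs: $556,750 + $167,025 = $723,775

$723,775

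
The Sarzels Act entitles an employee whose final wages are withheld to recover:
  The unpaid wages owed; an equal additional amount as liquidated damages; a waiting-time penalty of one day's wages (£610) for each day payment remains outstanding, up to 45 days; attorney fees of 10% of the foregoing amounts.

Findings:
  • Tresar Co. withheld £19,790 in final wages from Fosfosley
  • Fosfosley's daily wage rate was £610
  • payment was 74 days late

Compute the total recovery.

Liquidated damages (equal amount): £19,790
Penalty days: min(74, 45) = 45
Waiting-time penalty: 45 × £610 = £27,450
Subtotal: £19,790 + £19,790 + £27,450 = £67,030
Attorney fees: 10% of £67,030 = £6,703
Total award: £67,030 + £6,703 = £73,733

£73,733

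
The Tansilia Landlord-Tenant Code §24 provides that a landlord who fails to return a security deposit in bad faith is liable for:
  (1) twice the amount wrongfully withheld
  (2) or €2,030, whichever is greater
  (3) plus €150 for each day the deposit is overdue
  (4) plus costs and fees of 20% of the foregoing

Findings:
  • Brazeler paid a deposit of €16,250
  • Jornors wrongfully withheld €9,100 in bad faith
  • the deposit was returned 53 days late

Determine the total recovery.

Doubled: 2 × €9,100 = €18,200
Minimum €2,030: €18,200 meets the minimum, no increase.
Late-return penalty: 53 × €150 = €7,950
Damages plus late penalty: €18,200 + €7,950 = €26,150
Costs and fees: 20% of €26,150 = €5,230
Total recovery: €26,150 + €5,230 = €31,380

€31,380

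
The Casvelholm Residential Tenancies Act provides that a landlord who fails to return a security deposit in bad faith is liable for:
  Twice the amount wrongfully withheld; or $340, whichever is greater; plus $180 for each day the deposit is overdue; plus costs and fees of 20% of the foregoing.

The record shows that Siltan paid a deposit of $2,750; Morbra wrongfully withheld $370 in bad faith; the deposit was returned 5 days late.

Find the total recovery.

Doubled: 2 × $370 = $740
Minimum $340: $740 meets the minimum, no increase.
Late-return penalty: 5 × $180 = $900
Damages plus late penalty: $740 + $900 = $1,640
Costs and fees: 20% of $1,640 = $328
Total recovery: $1,640 + $328 = $1,968

Recovery: $1,968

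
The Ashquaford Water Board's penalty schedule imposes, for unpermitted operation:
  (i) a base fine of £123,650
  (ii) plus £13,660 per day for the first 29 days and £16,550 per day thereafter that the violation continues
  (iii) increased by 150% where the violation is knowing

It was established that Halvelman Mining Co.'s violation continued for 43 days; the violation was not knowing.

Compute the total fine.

First 29 days: 29 × £13,660 = £396,140
Remaining days: (43 − 29) × £16,550 = £231,700
Per-day component: £396,140 + £231,700 = £627,840
Base plus per-day: £123,650 + £627,840 = £751,490
The violation was not knowing: no 150% increase.

£751,490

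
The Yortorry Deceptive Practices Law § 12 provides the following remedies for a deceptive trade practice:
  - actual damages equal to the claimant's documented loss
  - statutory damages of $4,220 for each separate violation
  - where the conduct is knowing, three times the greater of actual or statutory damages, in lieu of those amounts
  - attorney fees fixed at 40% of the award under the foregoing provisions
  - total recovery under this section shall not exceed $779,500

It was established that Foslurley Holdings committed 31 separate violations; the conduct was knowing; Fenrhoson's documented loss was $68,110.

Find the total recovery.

Total recovery: $549,444

Statutory damages: 31 × $4,220 = $130,820
Greater of actual damages ($68,110) or statutory damages ($130,820): $130,820
Trebled: 3 × $130,820 = $392,460
Attorney fees: 40% of $392,460 = $156,984
Total before cap: $392,460 + $156,984 = $549,444
Cap at $779,500: $549,444 is within the cap, no reduction.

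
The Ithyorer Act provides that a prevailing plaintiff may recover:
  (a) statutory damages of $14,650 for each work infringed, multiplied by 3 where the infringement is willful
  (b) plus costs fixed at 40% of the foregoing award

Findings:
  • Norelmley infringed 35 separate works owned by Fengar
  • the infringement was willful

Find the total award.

Statutory damages: 35 × $14,650 = $512,750
Trebled: 3 × $512,750 = $1,538,250
Costs: 40% of $1,538,250 = $615,300
Award plus costs: $1,538,250 + $615,300 = $2,153,550

Award: $2,153,550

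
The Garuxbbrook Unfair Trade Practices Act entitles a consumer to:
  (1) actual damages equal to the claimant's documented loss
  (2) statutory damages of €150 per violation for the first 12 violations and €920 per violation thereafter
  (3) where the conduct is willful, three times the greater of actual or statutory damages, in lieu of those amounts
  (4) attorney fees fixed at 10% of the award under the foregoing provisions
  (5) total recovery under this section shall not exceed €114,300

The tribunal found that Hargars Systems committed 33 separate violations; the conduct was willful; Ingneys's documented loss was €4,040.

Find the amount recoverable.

First 12 violations: 12 × €150 = €1,800
Remaining violations: (33 − 12) × €920 = €19,320
Statutory damages: €1,800 + €19,320 = €21,120
Greater of actual damages (€4,040) or statutory damages (€21,120): €21,120
Trebled: 3 × €21,120 = €63,360
Attorney fees: 10% of €63,360 = €6,336
Total before cap: €63,360 + €6,336 = €69,696
Cap at €114,300: €69,696 is within the cap, no reduction.

€69,696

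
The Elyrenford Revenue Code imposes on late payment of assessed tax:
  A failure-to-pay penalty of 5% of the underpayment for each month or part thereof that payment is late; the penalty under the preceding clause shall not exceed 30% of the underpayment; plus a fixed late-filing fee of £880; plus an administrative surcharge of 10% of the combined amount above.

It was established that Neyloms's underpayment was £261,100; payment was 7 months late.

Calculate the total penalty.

£87,131

Accrued rate: 5% × 7 = 35%, capped at 30% → 30%
Failure-to-pay penalty: 30% of £261,100 = £78,330
Penalty before surcharge: £78,330 + £880 = £79,210
Administrative surcharge: 10% of £79,210 = £7,921
Total penalty: £79,210 + £7,921 = £87,131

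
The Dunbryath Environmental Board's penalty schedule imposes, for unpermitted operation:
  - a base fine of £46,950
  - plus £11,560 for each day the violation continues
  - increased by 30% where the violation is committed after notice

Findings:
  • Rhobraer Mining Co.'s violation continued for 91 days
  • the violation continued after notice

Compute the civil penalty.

£1,428,583

Per-day component: 91 × £11,560 = £1,051,960
Base plus per-day: £46,950 + £1,051,960 = £1,098,910
Enhancement: 30% of £1,098,910 = £329,673
Enhanced fine: £1,098,910 + £329,673 = £1,428,583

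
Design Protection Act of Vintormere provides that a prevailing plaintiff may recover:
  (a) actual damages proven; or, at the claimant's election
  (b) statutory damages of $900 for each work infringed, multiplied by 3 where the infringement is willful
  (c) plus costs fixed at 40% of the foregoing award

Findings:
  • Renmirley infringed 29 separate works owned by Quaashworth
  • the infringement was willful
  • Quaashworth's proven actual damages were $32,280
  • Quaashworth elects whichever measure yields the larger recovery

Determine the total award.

$109,620

Statutory damages: 29 × $900 = $26,100
Trebled: 3 × $26,100 = $78,300
Greater of actual damages ($32,280) or enhanced statutory damages ($78,300): $78,300
Costs: 40% of $78,300 = $31,320
Award plus costs: $78,300 + $31,320 = $109,620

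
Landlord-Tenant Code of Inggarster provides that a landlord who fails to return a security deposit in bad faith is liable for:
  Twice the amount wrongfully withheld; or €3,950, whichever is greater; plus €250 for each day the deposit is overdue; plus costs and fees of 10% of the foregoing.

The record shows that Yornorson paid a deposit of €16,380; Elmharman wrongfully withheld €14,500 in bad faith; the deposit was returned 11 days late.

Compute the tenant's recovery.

Doubled: 2 × €14,500 = €29,000
Minimum €3,950: €29,000 meets the minimum, no increase.
Late-return penalty: 11 × €250 = €2,750
Damages plus late penalty: €29,000 + €2,750 = €31,750
Costs and fees: 10% of €31,750 = €3,175
Total recovery: €31,750 + €3,175 = €34,925

€34,925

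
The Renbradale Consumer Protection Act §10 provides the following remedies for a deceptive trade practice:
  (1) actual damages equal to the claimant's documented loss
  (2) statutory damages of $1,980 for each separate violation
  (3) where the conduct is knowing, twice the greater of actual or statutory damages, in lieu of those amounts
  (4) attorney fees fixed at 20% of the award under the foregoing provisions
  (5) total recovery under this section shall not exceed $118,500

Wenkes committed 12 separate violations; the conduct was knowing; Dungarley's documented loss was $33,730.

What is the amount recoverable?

Total recovery: $80,952

Statutory damages: 12 × $1,980 = $23,760
Greater of actual damages ($33,730) or statutory damages ($23,760): $33,730
Doubled: 2 × $33,730 = $67,460
Attorney fees: 20% of $67,460 = $13,492
Total before cap: $67,460 + $13,492 = $80,952
Cap at $118,500: $80,952 is within the cap, no reduction.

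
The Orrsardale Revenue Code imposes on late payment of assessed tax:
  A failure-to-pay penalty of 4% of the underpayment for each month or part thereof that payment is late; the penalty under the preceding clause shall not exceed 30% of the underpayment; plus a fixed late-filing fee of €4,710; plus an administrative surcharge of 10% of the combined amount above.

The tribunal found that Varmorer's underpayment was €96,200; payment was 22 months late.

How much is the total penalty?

€36,927

Accrued rate: 4% × 22 = 88%, capped at 30% → 30%
Failure-to-pay penalty: 30% of €96,200 = €28,860
Penalty before surcharge: €28,860 + €4,710 = €33,570
Administrative surcharge: 10% of €33,570 = €3,357
Total penalty: €33,570 + €3,357 = €36,927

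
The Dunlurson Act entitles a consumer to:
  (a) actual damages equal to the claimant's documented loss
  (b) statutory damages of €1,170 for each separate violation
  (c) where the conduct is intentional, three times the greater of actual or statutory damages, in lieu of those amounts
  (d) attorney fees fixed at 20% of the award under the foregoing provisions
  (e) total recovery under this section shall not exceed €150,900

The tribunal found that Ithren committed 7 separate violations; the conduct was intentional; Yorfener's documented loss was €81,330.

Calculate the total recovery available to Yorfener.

Statutory damages: 7 × €1,170 = €8,190
Greater of actual damages (€81,330) or statutory damages (€8,190): €81,330
Trebled: 3 × €81,330 = €243,990
Attorney fees: 20% of €243,990 = €48,798
Total before cap: €243,990 + €48,798 = €292,788
Cap at €150,900: €292,788 exceeds the cap → €150,900

€150,900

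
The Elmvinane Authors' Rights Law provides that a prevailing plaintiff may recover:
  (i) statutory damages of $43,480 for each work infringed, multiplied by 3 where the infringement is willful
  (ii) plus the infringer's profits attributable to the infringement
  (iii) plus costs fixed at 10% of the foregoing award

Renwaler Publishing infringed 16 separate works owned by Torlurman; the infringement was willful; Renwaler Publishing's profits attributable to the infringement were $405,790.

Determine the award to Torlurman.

$2,742,113

Statutory damages: 16 × $43,480 = $695,680
Trebled: 3 × $695,680 = $2,087,040
Combined award: $2,087,040 + $405,790 = $2,492,830
Costs: 10% of $2,492,830 = $249,283
Award plus costs: $2,492,830 + $249,283 = $2,742,113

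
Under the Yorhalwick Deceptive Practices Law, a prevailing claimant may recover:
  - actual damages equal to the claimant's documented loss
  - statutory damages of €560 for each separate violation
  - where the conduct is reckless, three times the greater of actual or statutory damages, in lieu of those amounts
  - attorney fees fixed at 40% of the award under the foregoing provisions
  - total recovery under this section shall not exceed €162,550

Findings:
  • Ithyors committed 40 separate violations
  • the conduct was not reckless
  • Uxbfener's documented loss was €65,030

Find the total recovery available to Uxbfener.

€122,402

Statutory damages: 40 × €560 = €22,400
Conduct not reckless: the in-lieu enhancement does not apply.
Actual plus statutory damages: €65,030 + €22,400 = €87,430
Attorney fees: 40% of €87,430 = €34,972
Total before cap: €87,430 + €34,972 = €122,402
Cap at €162,550: €122,402 is within the cap, no reduction.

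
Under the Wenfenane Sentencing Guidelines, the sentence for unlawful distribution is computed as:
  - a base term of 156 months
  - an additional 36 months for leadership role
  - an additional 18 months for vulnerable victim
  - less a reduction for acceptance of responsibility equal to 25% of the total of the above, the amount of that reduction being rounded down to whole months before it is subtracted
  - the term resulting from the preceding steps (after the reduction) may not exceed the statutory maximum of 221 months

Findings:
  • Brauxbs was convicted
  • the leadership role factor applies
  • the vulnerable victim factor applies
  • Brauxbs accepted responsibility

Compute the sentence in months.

158 months

Leadership role enhancement: +36 months
Vulnerable victim enhancement: +18 months
Adjusted term: 156 months + 36 months + 18 months = 210 months
Acceptance of responsibility reduction: 25% of 210 months = 52 months (rounded down)
After reduction: 210 − 52 = 158 months
Cap at 221 months: 158 months is within the cap, no reduction.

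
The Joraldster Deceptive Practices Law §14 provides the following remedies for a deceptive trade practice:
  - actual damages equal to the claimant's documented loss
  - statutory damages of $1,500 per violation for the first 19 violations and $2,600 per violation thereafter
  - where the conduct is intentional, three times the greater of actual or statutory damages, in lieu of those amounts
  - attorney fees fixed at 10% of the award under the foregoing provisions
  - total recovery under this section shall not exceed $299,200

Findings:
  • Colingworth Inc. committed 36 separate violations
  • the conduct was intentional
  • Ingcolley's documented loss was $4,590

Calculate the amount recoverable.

First 19 violations: 19 × $1,500 = $28,500
Remaining violations: (36 − 19) × $2,600 = $44,200
Statutory damages: $28,500 + $44,200 = $72,700
Greater of actual damages ($4,590) or statutory damages ($72,700): $72,700
Trebled: 3 × $72,700 = $218,100
Attorney fees: 10% of $218,100 = $21,810
Total before cap: $218,100 + $21,810 = $239,910
Cap at $299,200: $239,910 is within the cap, no reduction.

Total recovery: $239,910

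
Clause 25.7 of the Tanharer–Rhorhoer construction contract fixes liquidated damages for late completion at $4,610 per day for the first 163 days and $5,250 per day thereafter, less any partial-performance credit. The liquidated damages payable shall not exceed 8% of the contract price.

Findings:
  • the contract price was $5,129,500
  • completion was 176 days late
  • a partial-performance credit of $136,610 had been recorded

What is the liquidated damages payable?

First 163 days: 163 × $4,610 = $751,430
Remaining days: (176 − 163) × $5,250 = $68,250
Accrued per-day damages: $751,430 + $68,250 = $819,680
Less partial-performance credit: $819,680 − $136,610 = $683,070
Cap: 8% of $5,129,500 = $410,360
Cap at $410,360: $683,070 exceeds the cap → $410,360

$410,360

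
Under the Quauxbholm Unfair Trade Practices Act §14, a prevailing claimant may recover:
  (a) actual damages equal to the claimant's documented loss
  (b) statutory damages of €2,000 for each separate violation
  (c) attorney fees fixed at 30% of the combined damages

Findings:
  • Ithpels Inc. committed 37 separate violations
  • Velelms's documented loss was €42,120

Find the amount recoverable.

Statutory damages: 37 × €2,000 = €74,000
Combined damages: €42,120 + €74,000 = €116,120
Attorney fees: 30% of €116,120 = €34,836
Total recovery: €116,120 + €34,836 = €150,956

€150,956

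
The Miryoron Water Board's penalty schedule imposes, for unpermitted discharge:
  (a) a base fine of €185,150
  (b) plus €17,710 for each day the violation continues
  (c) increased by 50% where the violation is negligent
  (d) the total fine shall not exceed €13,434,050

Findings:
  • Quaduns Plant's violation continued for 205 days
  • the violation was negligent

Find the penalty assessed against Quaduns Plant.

Civil penalty: €5,723,550

Per-day component: 205 × €17,710 = €3,630,550
Base plus per-day: €185,150 + €3,630,550 = €3,815,700
Enhancement: 50% of €3,815,700 = €1,907,850
Enhanced fine: €3,815,700 + €1,907,850 = €5,723,550
Cap at €13,434,050: €5,723,550 is within the cap, no reduction.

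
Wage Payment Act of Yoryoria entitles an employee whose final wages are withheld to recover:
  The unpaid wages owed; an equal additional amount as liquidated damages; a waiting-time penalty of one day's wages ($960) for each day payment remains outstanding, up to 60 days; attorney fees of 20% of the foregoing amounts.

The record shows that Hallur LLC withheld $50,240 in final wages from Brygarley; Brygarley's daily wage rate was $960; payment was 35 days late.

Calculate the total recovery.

$160,896

Liquidated damages (equal amount): $50,240
Penalty days: min(35, 60) = 35
Waiting-time penalty: 35 × $960 = $33,600
Subtotal: $50,240 + $50,240 + $33,600 = $134,080
Attorney fees: 20% of $134,080 = $26,816
Total award: $134,080 + $26,816 = $160,896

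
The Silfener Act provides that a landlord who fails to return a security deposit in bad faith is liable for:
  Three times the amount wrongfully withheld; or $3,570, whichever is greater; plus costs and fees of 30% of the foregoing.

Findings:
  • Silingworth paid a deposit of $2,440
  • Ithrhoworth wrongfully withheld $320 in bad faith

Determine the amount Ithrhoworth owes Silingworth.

$4,641

Trebled: 3 × $320 = $960
Minimum $3,570: $960 is below the minimum → $3,570
Costs and fees: 30% of $3,570 = $1,071
Total recovery: $3,570 + $1,071 = $4,641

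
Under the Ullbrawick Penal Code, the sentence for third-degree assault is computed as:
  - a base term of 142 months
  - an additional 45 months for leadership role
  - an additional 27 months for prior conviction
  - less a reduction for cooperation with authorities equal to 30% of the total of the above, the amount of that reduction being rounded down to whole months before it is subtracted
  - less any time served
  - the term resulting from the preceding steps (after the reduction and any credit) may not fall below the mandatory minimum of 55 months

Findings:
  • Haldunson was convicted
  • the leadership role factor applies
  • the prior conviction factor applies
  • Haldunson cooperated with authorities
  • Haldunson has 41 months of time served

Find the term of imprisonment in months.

Leadership role enhancement: +45 months
Prior conviction enhancement: +27 months
Adjusted term: 142 months + 45 months + 27 months = 214 months
Cooperation with authorities reduction: 30% of 214 months = 64 months (rounded down)
After reduction: 214 − 64 = 150 months
Less time served: 150 months − 41 months = 109 months
Minimum 55 months: 109 months meets the minimum, no increase.

109 months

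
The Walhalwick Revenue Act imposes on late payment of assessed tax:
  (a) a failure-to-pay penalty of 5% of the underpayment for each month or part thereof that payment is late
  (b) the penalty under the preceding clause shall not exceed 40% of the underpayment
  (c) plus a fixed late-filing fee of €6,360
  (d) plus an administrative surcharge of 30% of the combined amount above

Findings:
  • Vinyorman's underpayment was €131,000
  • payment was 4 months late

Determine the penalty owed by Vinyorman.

Accrued rate: 5% × 4 = 20%, capped at 40% → 20%
Failure-to-pay penalty: 20% of €131,000 = €26,200
Penalty before surcharge: €26,200 + €6,360 = €32,560
Administrative surcharge: 30% of €32,560 = €9,768
Total penalty: €32,560 + €9,768 = €42,328

€42,328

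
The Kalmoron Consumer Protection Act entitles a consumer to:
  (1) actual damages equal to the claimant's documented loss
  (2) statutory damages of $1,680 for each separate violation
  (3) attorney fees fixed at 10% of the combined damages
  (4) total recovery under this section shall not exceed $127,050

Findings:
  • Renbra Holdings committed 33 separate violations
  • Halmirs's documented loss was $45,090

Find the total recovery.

Statutory damages: 33 × $1,680 = $55,440
Combined damages: $45,090 + $55,440 = $100,530
Attorney fees: 10% of $100,530 = $10,053
Total before cap: $100,530 + $10,053 = $110,583
Cap at $127,050: $110,583 is within the cap, no reduction.

$110,583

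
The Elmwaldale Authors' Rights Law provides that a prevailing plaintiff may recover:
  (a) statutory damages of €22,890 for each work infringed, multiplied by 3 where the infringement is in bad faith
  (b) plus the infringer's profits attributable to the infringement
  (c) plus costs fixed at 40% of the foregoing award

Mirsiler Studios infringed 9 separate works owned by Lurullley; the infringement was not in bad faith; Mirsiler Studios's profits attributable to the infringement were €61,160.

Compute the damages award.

Statutory damages: 9 × €22,890 = €206,010
Infringement not in bad faith: no ×3 enhancement.
Combined award: €206,010 + €61,160 = €267,170
Costs: 40% of €267,170 = €106,868
Award plus costs: €267,170 + €106,868 = €374,038

€374,038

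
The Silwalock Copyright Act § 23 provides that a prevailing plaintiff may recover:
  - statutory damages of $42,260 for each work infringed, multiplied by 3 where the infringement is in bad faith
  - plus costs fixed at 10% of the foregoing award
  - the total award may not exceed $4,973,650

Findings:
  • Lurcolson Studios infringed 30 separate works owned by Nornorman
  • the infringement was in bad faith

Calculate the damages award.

Statutory damages: 30 × $42,260 = $1,267,800
Trebled: 3 × $1,267,800 = $3,803,400
Costs: 10% of $3,803,400 = $380,340
Award plus costs: $3,803,400 + $380,340 = $4,183,740
Cap at $4,973,650: $4,183,740 is within the cap, no reduction.

$4,183,740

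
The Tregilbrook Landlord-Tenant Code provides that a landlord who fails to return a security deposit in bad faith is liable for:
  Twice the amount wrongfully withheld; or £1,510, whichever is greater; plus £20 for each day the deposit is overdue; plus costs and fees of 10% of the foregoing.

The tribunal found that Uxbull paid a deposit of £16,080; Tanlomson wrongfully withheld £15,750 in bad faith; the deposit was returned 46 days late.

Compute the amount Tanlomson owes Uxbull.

£35,662

Doubled: 2 × £15,750 = £31,500
Minimum £1,510: £31,500 meets the minimum, no increase.
Late-return penalty: 46 × £20 = £920
Damages plus late penalty: £31,500 + £920 = £32,420
Costs and fees: 10% of £32,420 = £3,242
Total recovery: £32,420 + £3,242 = £35,662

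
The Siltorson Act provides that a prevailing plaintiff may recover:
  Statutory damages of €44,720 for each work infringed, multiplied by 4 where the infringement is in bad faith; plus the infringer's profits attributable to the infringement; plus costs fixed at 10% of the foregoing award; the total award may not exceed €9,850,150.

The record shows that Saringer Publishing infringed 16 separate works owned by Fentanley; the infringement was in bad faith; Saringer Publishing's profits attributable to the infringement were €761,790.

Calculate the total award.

€3,986,257

Statutory damages: 16 × €44,720 = €715,520
Multiplied by 4: 4 × €715,520 = €2,862,080
Combined award: €2,862,080 + €761,790 = €3,623,870
Costs: 10% of €3,623,870 = €362,387
Award plus costs: €3,623,870 + €362,387 = €3,986,257
Cap at €9,850,150: €3,986,257 is within the cap, no reduction.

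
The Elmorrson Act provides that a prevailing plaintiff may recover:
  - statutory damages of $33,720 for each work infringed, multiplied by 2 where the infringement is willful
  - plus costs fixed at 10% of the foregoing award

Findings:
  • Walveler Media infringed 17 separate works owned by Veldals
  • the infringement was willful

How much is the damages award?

$1,261,128

Statutory damages: 17 × $33,720 = $573,240
Doubled: 2 × $573,240 = $1,146,480
Costs: 10% of $1,146,480 = $114,648
Award plus costs: $1,146,480 + $114,648 = $1,261,128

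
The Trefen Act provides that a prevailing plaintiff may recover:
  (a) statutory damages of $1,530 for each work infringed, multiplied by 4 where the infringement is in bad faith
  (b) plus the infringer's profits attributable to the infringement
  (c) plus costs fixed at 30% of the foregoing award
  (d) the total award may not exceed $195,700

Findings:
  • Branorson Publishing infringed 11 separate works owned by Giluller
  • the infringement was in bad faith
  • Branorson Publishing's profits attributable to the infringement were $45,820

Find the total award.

$147,082

Statutory damages: 11 × $1,530 = $16,830
Multiplied by 4: 4 × $16,830 = $67,320
Combined award: $67,320 + $45,820 = $113,140
Costs: 30% of $113,140 = $33,942
Award plus costs: $113,140 + $33,942 = $147,082
Cap at $195,700: $147,082 is within the cap, no reduction.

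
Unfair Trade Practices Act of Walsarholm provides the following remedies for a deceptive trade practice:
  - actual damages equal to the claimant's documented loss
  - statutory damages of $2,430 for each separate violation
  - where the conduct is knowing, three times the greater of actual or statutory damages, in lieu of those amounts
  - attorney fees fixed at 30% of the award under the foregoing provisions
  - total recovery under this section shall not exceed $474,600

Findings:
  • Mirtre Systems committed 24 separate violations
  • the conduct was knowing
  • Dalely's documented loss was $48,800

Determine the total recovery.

Statutory damages: 24 × $2,430 = $58,320
Greater of actual damages ($48,800) or statutory damages ($58,320): $58,320
Trebled: 3 × $58,320 = $174,960
Attorney fees: 30% of $174,960 = $52,488
Total before cap: $174,960 + $52,488 = $227,448
Cap at $474,600: $227,448 is within the cap, no reduction.

$227,448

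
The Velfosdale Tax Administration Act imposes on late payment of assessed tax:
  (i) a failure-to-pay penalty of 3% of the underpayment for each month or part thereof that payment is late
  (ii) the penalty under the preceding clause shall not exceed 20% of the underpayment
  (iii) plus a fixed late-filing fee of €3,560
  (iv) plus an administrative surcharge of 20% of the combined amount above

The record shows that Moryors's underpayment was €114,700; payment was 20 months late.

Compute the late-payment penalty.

€31,800

Accrued rate: 3% × 20 = 60%, capped at 20% → 20%
Failure-to-pay penalty: 20% of €114,700 = €22,940
Penalty before surcharge: €22,940 + €3,560 = €26,500
Administrative surcharge: 20% of €26,500 = €5,300
Total penalty: €26,500 + €5,300 = €31,800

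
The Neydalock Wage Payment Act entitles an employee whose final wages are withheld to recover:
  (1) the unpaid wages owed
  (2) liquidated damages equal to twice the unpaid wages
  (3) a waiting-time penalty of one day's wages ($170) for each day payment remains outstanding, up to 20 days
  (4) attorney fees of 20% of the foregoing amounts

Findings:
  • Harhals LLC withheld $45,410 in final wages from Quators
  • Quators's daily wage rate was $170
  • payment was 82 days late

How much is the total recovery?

Doubled: 2 × $45,410 = $90,820
Penalty days: min(82, 20) = 20
Waiting-time penalty: 20 × $170 = $3,400
Subtotal: $45,410 + $90,820 + $3,400 = $139,630
Attorney fees: 20% of $139,630 = $27,926
Total award: $139,630 + $27,926 = $167,556

Total award: $167,556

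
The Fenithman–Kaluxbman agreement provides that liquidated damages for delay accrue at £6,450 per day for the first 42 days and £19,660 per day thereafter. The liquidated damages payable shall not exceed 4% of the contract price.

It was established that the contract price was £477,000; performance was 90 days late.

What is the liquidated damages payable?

First 42 days: 42 × £6,450 = £270,900
Remaining days: (90 − 42) × £19,660 = £943,680
Accrued per-day damages: £270,900 + £943,680 = £1,214,580
Cap: 4% of £477,000 = £19,080
Cap at £19,080: £1,214,580 exceeds the cap → £19,080

Liquidated damages: £19,080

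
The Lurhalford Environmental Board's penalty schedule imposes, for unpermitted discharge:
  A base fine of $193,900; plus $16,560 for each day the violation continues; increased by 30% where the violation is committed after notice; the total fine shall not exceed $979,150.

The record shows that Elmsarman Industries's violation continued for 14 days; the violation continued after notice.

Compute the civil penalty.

$553,462

Per-day component: 14 × $16,560 = $231,840
Base plus per-day: $193,900 + $231,840 = $425,740
Enhancement: 30% of $425,740 = $127,722
Enhanced fine: $425,740 + $127,722 = $553,462
Cap at $979,150: $553,462 is within the cap, no reduction.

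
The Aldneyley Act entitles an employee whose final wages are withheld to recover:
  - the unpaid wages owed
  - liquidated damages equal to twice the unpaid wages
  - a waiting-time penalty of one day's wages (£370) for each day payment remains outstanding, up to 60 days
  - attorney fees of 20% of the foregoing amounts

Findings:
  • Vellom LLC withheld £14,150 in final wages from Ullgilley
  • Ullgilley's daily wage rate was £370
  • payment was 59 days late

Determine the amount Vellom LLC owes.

Doubled: 2 × £14,150 = £28,300
Penalty days: min(59, 60) = 59
Waiting-time penalty: 59 × £370 = £21,830
Subtotal: £14,150 + £28,300 + £21,830 = £64,280
Attorney fees: 20% of £64,280 = £12,856
Total award: £64,280 + £12,856 = £77,136

£77,136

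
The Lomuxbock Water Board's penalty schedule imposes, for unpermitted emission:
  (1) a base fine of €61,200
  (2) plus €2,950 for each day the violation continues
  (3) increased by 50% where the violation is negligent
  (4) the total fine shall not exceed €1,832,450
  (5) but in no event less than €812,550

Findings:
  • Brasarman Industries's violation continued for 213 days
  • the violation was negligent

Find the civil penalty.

€1,034,325

Per-day component: 213 × €2,950 = €628,350
Base plus per-day: €61,200 + €628,350 = €689,550
Enhancement: 50% of €689,550 = €344,775
Enhanced fine: €689,550 + €344,775 = €1,034,325
Cap at €1,832,450: €1,034,325 is within the cap, no reduction.
Minimum €812,550: €1,034,325 meets the minimum, no increase.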